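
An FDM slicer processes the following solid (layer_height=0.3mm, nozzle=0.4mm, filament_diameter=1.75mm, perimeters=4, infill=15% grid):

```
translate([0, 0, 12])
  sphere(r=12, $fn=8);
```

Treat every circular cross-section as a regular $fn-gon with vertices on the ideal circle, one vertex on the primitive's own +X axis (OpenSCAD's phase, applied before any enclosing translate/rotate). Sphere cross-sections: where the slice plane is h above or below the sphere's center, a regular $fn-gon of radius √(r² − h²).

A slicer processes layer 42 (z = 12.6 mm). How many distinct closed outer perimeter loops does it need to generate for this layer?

At z = 12.6 mm: the r=12 sphere contributes a regular 8-gon of circumradius √(12²−0.6²) = 11.985. The result has 1 disconnected region.

1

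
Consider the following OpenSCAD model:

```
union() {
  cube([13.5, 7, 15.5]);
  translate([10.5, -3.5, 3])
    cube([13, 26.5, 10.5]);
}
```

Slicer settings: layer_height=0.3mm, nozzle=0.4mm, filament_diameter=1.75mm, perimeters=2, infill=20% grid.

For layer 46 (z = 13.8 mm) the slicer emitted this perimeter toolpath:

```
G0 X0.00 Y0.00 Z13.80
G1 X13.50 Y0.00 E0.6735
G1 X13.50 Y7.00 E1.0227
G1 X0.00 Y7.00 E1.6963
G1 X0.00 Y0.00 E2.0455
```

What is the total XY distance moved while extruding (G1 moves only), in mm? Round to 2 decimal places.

41.00 mm

Sum the Euclidean lengths of each G1 segment: total = 41.00 mm.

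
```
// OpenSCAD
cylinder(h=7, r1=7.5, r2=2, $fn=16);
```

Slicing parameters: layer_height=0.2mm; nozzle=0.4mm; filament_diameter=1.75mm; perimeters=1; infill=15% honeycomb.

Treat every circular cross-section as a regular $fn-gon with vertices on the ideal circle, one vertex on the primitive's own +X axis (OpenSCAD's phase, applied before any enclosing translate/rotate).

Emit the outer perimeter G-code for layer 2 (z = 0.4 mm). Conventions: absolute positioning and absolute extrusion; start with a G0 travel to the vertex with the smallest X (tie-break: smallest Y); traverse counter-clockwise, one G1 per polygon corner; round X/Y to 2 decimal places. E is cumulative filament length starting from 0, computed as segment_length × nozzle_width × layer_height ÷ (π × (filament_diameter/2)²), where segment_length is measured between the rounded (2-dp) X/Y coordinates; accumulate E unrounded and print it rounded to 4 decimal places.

At z = 0.4 mm: the cone (r1=7.5→r2=2) has section circumradius 7.186 here — a regular 16-gon. The outline is a single polygon with 16 vertices. Extrusion per mm of travel: 0.4 × 0.2 / (π × 0.875²) = 0.033260. Accumulating E over each segment gives final E = 1.4923.

G0 X-7.19 Y0.00 Z0.40
G1 X-6.64 Y-2.75 E0.0933
G1 X-5.08 Y-5.08 E0.1865
G1 X-2.75 Y-6.64 E0.2798
G1 X0.00 Y-7.19 E0.3731
G1 X2.75 Y-6.64 E0.4664
G1 X5.08 Y-5.08 E0.5596
G1 X6.64 Y-2.75 E0.6529
G1 X7.19 Y0.00 E0.7462
G1 X6.64 Y2.75 E0.8394
G1 X5.08 Y5.08 E0.9327
G1 X2.75 Y6.64 E1.0260
G1 X0.00 Y7.19 E1.1192
G1 X-2.75 Y6.64 E1.2125
G1 X-5.08 Y5.08 E1.3058
G1 X-6.64 Y2.75 E1.3990
G1 X-7.19 Y0.00 E1.4923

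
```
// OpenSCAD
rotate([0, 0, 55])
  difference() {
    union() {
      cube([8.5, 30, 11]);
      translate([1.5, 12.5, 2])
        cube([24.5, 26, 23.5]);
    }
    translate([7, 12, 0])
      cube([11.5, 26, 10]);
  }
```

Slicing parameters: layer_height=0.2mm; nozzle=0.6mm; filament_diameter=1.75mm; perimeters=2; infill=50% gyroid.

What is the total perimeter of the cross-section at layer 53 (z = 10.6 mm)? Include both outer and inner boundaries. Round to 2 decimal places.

129.00 mm

At z = 10.6 mm: the 8.5×30 cube contributes its full rectangle (perimeter 77.00 mm); the cube at (1.5, 12.5) is present — its section is the full 24.5×26 rectangle (perimeter 101.00 mm); Combining (union): the regions partially overlap (shared area 122.50 mm²), so the edge portions inside another operand are dropped and the merged outline is re-measured after clipping — boundary = 129.00 mm; the cube at (7, 12) is absent (z outside [0, 10]); After the difference (first − rest): none of the subtracted shapes is present at this height, so that combined region is unchanged — boundary = 129.00 mm; (whole slice rotated 55° about Z — lengths, areas and connectivity unchanged). Overall, the cross-section is a single solid region. Total boundary length (outer) = 129.00 mm.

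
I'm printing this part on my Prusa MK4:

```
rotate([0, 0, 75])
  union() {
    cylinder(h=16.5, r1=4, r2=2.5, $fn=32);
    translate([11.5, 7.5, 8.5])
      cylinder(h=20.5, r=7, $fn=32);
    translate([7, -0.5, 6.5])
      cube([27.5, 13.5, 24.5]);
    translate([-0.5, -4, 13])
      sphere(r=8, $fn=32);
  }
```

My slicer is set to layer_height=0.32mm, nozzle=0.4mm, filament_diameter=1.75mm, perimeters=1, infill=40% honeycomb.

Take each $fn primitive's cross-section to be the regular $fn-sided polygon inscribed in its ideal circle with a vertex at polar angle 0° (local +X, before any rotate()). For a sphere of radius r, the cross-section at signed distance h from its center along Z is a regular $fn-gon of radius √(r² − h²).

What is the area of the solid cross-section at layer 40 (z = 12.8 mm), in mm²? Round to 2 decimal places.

597.91 mm²

At z = 12.8 mm: the cone (r1=4→r2=2.5) has section circumradius 2.836 here — a regular 32-gon (area = (32/2)·2.836²·sin(360°/32) = 25.11 mm²); the r=7 cylinder at (11.5, 7.5) gives a regular 32-gon of circumradius 7 (constant along its height) (area = (32/2)·7.000²·sin(360°/32) = 152.95 mm²); the cube at (7, -0.5) is present — its section is the full 27.5×13.5 rectangle (area 371.25 mm²); the sphere at (-0.5, -4): section is a regular 32-gon, circumradius = √(r²−h²) = √(8²−0.2²) = 7.997 (area = (32/2)·7.997²·sin(360°/32) = 199.65 mm²); Combining (union): the regions partially overlap — summed areas 748.96 mm² minus the doubly-counted overlap 151.05 mm² gives 597.91 mm² — area = 597.91 mm²; (whole slice rotated 75° about Z — lengths, areas and connectivity unchanged). Overall, the cross-section has 2 separate islands. Net area = 597.91 mm².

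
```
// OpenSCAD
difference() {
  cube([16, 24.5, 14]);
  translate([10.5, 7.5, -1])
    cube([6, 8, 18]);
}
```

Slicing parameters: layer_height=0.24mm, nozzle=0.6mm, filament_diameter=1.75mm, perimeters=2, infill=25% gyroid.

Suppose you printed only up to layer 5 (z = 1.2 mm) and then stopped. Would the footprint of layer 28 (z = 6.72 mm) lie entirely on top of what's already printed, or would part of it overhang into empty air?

Compare the two slices. At z = 1.2: the cube (footprint 16×24.5) is included at this height (area 392.00 mm²); the cube at (10.5, 7.5) is present — its section is the full 6×8 rectangle (area 48.00 mm²); Taking the first minus the rest: starting from the 16×24.5 cube (392.00 mm²), the 6×8 cube at (10.5, 7.5) partially overlaps it — only the 44.00 mm² overlap (of its 48.00 mm²) is removed, clipping the outline — area = 348.00 mm². At z = 6.72: the cube (footprint 16×24.5) is included at this height (area 392.00 mm²); the cube at (10.5, 7.5) (footprint 6×8) is included at this height (area 48.00 mm²); Taking the first minus the rest: starting from the 16×24.5 cube (392.00 mm²), the 6×8 cube at (10.5, 7.5) partially overlaps it — only the 44.00 mm² overlap (of its 48.00 mm²) is removed, clipping the outline — area = 348.00 mm². Checking containment: the cross-section at z = 6.72 is a subset of the cross-section at z = 1.2.

entirely on top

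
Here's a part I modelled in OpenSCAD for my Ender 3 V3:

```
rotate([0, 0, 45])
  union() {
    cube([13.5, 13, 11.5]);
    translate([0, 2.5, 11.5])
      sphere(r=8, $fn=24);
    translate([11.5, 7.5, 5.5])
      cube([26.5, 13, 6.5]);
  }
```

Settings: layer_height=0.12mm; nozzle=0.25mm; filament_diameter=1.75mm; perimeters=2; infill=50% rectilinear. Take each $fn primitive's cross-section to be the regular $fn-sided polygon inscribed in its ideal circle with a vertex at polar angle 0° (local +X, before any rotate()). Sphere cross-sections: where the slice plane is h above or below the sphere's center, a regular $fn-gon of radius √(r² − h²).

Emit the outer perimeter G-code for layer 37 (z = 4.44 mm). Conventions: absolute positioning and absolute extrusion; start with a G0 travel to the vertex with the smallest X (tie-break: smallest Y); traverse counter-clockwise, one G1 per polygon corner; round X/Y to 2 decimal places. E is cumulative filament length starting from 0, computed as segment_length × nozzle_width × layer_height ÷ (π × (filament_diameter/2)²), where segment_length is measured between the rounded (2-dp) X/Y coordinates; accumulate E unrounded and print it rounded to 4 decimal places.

G0 X-9.19 Y9.19 Z4.44
G1 X-4.43 Y4.43 E0.0840
G1 X-5.03 Y3.65 E0.0962
G1 X-5.40 Y2.74 E0.1085
G1 X-5.53 Y1.77 E0.1207
G1 X-5.40 Y0.79 E0.1330
G1 X-5.03 Y-0.11 E0.1452
G1 X-4.43 Y-0.89 E0.1574
G1 X-3.65 Y-1.49 E0.1697
G1 X-2.74 Y-1.87 E0.1820
G1 X-1.77 Y-1.99 E0.1942
G1 X-0.79 Y-1.87 E0.2065
G1 X0.11 Y-1.49 E0.2187
G1 X0.89 Y-0.89 E0.2310
G1 X1.49 Y-0.11 E0.2432
G1 X1.87 Y0.79 E0.2554
G1 X1.99 Y1.77 E0.2677
G1 X1.97 Y1.97 E0.2703
G1 X9.55 Y9.55 E0.4040
G1 X0.35 Y18.74 E0.5661
G1 X-9.19 Y9.19 E0.7345

At z = 4.44 mm: the cube is present — its section is the full 13.5×13 rectangle; the r=8 sphere at (0, 2.5) slices to a regular 24-gon of circumradius 3.762 (√(r²−h²) with h=7.06 from center); the cube at (11.5, 7.5) is not intersected at this z (z outside [5.5, 12]); Merging all regions: the regions partially overlap (shared area 19.59 mm²), so overlapping operands fuse into one piece — 1 connected region; (whole slice rotated 45° about Z — lengths, areas and connectivity unchanged). The outline is a single polygon with 20 vertices. Extrusion per mm of travel: 0.25 × 0.12 / (π × 0.875²) = 0.012473. Accumulating E over each segment gives final E = 0.7345.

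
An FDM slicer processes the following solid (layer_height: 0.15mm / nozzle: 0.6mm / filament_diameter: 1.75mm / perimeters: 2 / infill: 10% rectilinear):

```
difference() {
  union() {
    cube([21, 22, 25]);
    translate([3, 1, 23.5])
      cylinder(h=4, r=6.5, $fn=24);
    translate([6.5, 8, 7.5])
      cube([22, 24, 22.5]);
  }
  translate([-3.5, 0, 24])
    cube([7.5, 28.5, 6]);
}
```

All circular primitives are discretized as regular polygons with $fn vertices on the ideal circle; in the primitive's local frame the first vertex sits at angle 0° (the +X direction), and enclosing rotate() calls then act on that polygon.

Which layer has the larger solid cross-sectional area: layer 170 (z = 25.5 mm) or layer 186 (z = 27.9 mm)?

layer 170 (z = 25.5 mm)

Layer 170 (z = 25.5): the cube does not reach this height (z outside [0, 25]); the r=6.5 cylinder at (3, 1) contributes a regular 24-gon of circumradius 6.5 (area = (24/2)·6.500²·sin(360°/24) = 131.22 mm²); the cube at (6.5, 8) is present — its section is the full 22×24 rectangle (area 528.00 mm²); Taking the union: the 2 present regions are separate (no shared area or edge), so areas and boundary lengths simply add and each stays a separate island — area = 659.22 mm²; the cube at (-3.5, 0) is present — its section is the full 7.5×28.5 rectangle (area 213.75 mm²); Taking the first minus the rest: starting from the result so far (659.22 mm²), the 7.5×28.5 cube at (-3.5, 0) partially overlaps it — only the 46.67 mm² overlap (of its 213.75 mm²) is removed, clipping the outline — area = 612.55 mm². So its area = 612.55 mm². Layer 186 (z = 27.9): the cube is not intersected at this z (z outside [0, 25]); the cylinder at (3, 1) is absent (z outside [23.5, 27.5]); the cube at (6.5, 8) is present — its section is the full 22×24 rectangle (area 528.00 mm²); Combining (union): only the 22×24 cube at (6.5, 8) is present, so the union is just that shape — area = 528.00 mm²; the 7.5×28.5 cube at (-3.5, 0) contributes its full rectangle (area 213.75 mm²); Taking the first minus the rest: starting from the result so far (528.00 mm²), the 7.5×28.5 cube at (-3.5, 0) misses the remaining region (no effect) — area = 528.00 mm². So its area = 528.00 mm². Layer 170 is larger (612.55 vs 528.00 mm²).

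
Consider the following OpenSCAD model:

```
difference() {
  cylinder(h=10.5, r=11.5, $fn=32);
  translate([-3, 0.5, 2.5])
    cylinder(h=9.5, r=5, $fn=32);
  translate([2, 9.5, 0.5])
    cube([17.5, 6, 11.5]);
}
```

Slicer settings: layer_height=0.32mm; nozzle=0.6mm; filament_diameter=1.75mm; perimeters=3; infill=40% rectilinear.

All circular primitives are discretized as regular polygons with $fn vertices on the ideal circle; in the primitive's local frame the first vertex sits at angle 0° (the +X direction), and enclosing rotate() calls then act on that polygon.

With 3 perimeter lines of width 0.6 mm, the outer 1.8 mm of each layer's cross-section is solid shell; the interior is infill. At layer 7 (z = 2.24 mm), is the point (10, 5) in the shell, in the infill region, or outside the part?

shell

At z = 2.24 mm: the cylinder: section is a regular 32-gon, circumradius r=11.5; the cylinder at (-3, 0.5) does not reach this height (z outside [2.5, 12]); the cube at (2, 9.5) is present — its section is the full 17.5×6 rectangle; After the difference (first − rest): starting from the r=11.5 cylinder, the 17.5×6 cube at (2, 9.5) partially overlaps it — only the 4.75 mm² overlap (of its 105.00 mm²) is removed, clipping the outline — 1 connected region. Overall, the cross-section is a single solid region. The nearest boundary edge runs (9.56, 6.39)→(10.62, 4.40); distance from the point to it = 0.27 mm. The point is inside the cross-section, 0.27 mm from the nearest boundary — within the 1.8 mm shell band (3 × 0.6).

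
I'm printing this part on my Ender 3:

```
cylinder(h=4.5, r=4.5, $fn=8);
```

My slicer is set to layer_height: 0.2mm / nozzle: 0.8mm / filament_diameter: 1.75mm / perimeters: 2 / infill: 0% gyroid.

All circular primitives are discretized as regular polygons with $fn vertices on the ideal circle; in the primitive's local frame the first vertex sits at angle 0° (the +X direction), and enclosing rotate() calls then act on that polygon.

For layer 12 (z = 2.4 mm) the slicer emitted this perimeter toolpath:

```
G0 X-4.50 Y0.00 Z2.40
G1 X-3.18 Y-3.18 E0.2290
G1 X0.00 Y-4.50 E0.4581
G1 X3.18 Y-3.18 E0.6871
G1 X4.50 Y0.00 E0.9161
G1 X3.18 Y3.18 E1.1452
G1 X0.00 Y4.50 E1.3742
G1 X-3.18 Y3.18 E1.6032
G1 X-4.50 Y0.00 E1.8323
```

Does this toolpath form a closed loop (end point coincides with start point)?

Start point (G0): (-4.50, 0.00). End point (last G1): the path returns to the start — closed.

yes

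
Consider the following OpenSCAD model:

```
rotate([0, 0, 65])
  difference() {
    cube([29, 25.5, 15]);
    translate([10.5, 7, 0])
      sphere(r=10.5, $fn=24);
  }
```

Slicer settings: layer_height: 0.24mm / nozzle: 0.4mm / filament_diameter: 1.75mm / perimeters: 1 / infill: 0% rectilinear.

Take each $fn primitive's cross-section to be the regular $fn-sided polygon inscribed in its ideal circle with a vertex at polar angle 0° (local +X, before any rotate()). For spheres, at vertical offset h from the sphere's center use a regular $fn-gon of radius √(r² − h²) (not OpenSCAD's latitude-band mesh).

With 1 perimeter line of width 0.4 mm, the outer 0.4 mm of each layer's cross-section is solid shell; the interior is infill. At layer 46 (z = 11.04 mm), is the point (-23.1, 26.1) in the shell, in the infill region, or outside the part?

At z = 11.04 mm: the 29×25.5 cube contributes its full rectangle; the sphere at (10.5, 7) is not intersected at this z (|z−center|=11.040 > r=10.5); After the difference (first − rest): none of the subtracted shapes is present at this height, so the 29×25.5 cube is unchanged — 1 connected region; (rotated 65° about Z; rotation is an isometry so areas/perimeters/island counts are preserved). Overall, the cross-section is a single solid region. Undo the 65° rotation: the query point maps to (13.892, 31.966) in the un-rotated model frame. The nearest boundary edge runs (29.00, 25.50)→(0.00, 25.50); distance from the point to it = 6.47 mm. The point is not inside any of the regions above, so it lies outside the cross-section (6.47 mm from the nearest boundary).

outside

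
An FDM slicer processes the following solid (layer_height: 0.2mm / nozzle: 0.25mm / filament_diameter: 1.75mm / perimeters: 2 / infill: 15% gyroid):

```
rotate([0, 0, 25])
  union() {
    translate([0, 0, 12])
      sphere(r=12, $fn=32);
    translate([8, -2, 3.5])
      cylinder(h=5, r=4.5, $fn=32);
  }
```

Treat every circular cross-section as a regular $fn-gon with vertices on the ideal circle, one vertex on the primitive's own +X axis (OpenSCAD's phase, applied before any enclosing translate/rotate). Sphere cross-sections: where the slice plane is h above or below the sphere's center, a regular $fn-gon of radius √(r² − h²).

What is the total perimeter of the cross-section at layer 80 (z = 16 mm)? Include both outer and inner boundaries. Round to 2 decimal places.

At z = 16 mm: the r=12 sphere slices to a regular 32-gon of circumradius 11.314 (√(r²−h²) with h=4 from center) (perimeter = 2·32·11.314·sin(180°/32) = 70.97 mm); the cylinder at (8, -2) is not intersected at this z (z outside [3.5, 8.5]); Taking the union: only the r=12 sphere is present, so the union is just that shape — boundary = 70.97 mm; (rotated 25° about Z; rotation is an isometry so areas/perimeters/island counts are preserved). Overall, the cross-section is a single solid region. Total boundary length (outer) = 70.97 mm.

70.97 mm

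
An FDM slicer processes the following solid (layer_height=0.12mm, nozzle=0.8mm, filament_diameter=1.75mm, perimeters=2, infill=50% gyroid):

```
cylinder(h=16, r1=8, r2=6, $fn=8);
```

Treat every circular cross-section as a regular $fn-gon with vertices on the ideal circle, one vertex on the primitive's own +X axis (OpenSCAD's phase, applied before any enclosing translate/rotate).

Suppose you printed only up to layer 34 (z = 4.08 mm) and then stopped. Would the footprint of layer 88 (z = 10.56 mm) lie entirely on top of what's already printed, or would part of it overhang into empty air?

entirely on top

Compare the two slices. At z = 4.08: the cone (r1=8→r2=6) has section circumradius 7.490 here — a regular 8-gon (area = (8/2)·7.490²·sin(360°/8) = 158.68 mm²). At z = 10.56: the cone contributes a regular 8-gon of circumradius 6.680 (interpolated between r1=8 and r2=6 at t=0.660) (area = (8/2)·6.680²·sin(360°/8) = 126.21 mm²). Checking containment: the cross-section at z = 10.56 is a subset of the cross-section at z = 4.08.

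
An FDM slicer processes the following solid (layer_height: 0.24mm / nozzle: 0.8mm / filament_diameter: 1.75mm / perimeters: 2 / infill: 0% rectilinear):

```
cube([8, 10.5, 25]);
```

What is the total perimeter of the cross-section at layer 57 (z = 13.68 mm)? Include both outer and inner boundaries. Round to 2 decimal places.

37.00 mm

At z = 13.68 mm: the cube is present — its section is the full 8×10.5 rectangle (perimeter 37.00 mm). Overall, the cross-section is a single solid region. Total boundary length (outer) = 37.00 mm.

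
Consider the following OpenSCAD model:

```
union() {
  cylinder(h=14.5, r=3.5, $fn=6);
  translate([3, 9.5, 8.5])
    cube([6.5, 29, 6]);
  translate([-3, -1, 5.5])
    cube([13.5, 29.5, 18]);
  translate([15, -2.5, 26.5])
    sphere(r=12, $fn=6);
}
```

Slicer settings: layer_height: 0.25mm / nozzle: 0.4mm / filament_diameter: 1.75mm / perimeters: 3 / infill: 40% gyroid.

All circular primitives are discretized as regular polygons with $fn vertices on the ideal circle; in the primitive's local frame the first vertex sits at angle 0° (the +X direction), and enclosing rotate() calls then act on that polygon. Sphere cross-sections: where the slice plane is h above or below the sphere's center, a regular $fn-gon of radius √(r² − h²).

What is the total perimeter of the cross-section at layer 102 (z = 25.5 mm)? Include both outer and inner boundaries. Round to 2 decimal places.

At z = 25.5 mm: the cylinder does not reach this height (z outside [0, 14.5]); the cube at (3, 9.5) is not intersected at this z (z outside [8.5, 14.5]); the cube at (-3, -1) does not reach this height (z outside [5.5, 23.5]); the r=12 sphere at (15, -2.5) contributes a regular 6-gon of circumradius √(12²−1²) = 11.958 (perimeter = 2·6·11.958·sin(180°/6) = 71.75 mm); Merging all regions: only the r=12 sphere at (15, -2.5) is present, so the union is just that shape — boundary = 71.75 mm. Overall, the cross-section is a single solid region. Total boundary length (outer) = 71.75 mm.

71.75 mm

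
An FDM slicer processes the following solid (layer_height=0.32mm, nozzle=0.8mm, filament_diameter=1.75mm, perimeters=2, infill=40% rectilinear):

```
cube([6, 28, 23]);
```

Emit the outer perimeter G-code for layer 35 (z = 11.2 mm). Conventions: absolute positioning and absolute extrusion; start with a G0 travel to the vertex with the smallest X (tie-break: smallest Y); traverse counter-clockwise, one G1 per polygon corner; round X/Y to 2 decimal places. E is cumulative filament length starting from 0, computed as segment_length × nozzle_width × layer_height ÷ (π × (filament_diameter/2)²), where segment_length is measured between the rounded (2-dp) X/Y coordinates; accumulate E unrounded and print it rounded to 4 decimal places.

G0 X0.00 Y0.00 Z11.20
G1 X6.00 Y0.00 E0.6386
G1 X6.00 Y28.00 E3.6187
G1 X0.00 Y28.00 E4.2573
G1 X0.00 Y0.00 E7.2374

At z = 11.2 mm: the 6×28 cube contributes its full rectangle. The outline is a single polygon with 4 vertices. Extrusion per mm of travel: 0.8 × 0.32 / (π × 0.875²) = 0.106432. Accumulating E over each segment gives final E = 7.2374.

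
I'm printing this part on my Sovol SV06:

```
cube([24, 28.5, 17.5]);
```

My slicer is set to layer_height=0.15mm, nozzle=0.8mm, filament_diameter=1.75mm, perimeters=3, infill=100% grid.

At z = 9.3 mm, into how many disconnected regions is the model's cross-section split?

1

At z = 9.3 mm: the cube (footprint 24×28.5) is included at this height. The result has 1 disconnected region.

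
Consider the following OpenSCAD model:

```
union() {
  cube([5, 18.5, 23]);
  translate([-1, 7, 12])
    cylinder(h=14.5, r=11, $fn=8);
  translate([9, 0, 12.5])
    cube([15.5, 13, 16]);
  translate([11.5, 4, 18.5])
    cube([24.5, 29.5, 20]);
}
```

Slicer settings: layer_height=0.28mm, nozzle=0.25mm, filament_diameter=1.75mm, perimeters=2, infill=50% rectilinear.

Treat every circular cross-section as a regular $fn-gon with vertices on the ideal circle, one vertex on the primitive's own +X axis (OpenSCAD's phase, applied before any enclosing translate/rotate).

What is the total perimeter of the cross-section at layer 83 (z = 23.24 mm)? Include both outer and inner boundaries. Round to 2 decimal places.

178.30 mm

At z = 23.24 mm: the cube is not intersected at this z (z outside [0, 23]); the cylinder at (-1, 7): section is a regular 8-gon, circumradius r=11 (perimeter = 2·8·11.000·sin(180°/8) = 67.35 mm); the 15.5×13 cube at (9, 0) contributes its full rectangle (perimeter 57.00 mm); the cube at (11.5, 4) is present — its section is the full 24.5×29.5 rectangle (perimeter 108.00 mm); Merging all regions: the regions partially overlap (shared area 119.41 mm²), so the edge portions inside another operand are dropped and the merged outline is re-measured after clipping — boundary = 178.30 mm. Overall, the cross-section is a single solid region. Total boundary length (outer) = 178.30 mm.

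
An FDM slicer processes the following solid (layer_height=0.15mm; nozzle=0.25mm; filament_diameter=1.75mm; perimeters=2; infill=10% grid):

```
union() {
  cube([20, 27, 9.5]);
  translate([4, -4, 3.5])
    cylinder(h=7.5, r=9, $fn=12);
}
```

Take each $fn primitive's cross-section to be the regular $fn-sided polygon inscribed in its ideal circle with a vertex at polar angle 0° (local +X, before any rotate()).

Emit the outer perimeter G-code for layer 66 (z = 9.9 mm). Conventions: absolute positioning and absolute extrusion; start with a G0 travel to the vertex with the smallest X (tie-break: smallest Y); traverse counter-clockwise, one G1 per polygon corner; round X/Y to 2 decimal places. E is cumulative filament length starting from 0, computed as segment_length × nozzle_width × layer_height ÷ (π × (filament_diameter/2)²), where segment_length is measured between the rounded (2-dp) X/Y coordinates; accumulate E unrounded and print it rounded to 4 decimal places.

G0 X-5.00 Y-4.00 Z9.90
G1 X-3.79 Y-8.50 E0.0727
G1 X-0.50 Y-11.79 E0.1452
G1 X4.00 Y-13.00 E0.2178
G1 X8.50 Y-11.79 E0.2905
G1 X11.79 Y-8.50 E0.3630
G1 X13.00 Y-4.00 E0.4357
G1 X11.79 Y0.50 E0.5083
G1 X8.50 Y3.79 E0.5809
G1 X4.00 Y5.00 E0.6535
G1 X-0.50 Y3.79 E0.7262
G1 X-3.79 Y0.50 E0.7987
G1 X-5.00 Y-4.00 E0.8714

At z = 9.9 mm: the cube is absent (z outside [0, 9.5]); the r=9 cylinder at (4, -4) contributes a regular 12-gon of circumradius 9; Taking the union: only the r=9 cylinder at (4, -4) is present, so the union is just that shape — 1 connected region. The outline is a single polygon with 12 vertices. Extrusion per mm of travel: 0.25 × 0.15 / (π × 0.875²) = 0.015591. Accumulating E over each segment gives final E = 0.8714.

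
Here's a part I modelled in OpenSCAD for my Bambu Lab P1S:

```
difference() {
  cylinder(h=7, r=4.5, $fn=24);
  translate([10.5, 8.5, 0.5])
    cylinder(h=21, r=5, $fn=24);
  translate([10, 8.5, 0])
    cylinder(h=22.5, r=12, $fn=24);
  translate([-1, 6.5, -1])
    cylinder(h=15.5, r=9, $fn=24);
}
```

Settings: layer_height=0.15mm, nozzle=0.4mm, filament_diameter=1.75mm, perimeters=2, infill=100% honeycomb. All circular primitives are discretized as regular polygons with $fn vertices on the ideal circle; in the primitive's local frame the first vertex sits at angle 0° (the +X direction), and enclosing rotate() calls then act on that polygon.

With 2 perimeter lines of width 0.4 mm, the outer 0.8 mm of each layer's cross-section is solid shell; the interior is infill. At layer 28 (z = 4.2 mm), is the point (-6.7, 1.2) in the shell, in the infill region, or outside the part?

outside

At z = 4.2 mm: the r=4.5 cylinder contributes a regular 24-gon of circumradius 4.5; the r=5 cylinder at (10.5, 8.5) contributes a regular 24-gon of circumradius 5; the r=12 cylinder at (10, 8.5) contributes a regular 24-gon of circumradius 12; the cylinder at (-1, 6.5): section is a regular 24-gon, circumradius r=9; Subtracting the remaining from the first: starting from the r=4.5 cylinder, the r=5 cylinder at (10.5, 8.5) misses the remaining region (no effect); the r=12 cylinder at (10, 8.5) partially overlaps it — only the 18.80 mm² overlap (of its 447.24 mm²) is removed, clipping the outline; the r=9 cylinder at (-1, 6.5) partially overlaps it — only the 30.89 mm² overlap (of its 251.57 mm²) is removed, clipping the outline — 1 connected region. Overall, the cross-section is a single solid region. The nearest boundary edge runs (-3.90, -2.25)→(-4.04, -1.90); distance from the point to it = 4.08 mm. The point is not inside any of the regions above, so it lies outside the cross-section (4.08 mm from the nearest boundary).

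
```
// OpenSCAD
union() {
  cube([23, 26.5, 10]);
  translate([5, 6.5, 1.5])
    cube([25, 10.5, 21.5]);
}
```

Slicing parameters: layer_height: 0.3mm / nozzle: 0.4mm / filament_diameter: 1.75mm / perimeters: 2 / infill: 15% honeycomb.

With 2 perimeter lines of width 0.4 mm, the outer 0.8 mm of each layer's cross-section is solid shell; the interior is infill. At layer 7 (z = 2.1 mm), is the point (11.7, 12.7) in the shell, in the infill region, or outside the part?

infill

At z = 2.1 mm: the cube is present — its section is the full 23×26.5 rectangle; the 25×10.5 cube at (5, 6.5) contributes its full rectangle; Combining (union): the regions partially overlap (shared area 189.00 mm²), so overlapping operands fuse into one piece — 1 connected region. Overall, the cross-section is a single solid region. The nearest boundary edge runs (0.00, 0.00)→(0.00, 26.50); distance from the point to it = 11.70 mm. The point is inside the cross-section and 11.70 mm from the nearest boundary — more than the 0.8 mm shell width (2 × 0.4), so it's in the infill interior.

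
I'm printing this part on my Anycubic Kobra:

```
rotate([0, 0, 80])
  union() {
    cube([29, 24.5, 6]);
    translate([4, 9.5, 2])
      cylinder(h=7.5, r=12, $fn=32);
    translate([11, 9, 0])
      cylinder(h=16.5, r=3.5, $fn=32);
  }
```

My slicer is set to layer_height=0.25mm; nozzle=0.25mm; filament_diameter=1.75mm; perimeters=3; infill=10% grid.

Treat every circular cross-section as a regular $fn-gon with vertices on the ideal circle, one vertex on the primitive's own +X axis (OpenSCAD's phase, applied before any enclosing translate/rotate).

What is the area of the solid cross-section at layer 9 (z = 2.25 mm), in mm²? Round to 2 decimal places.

At z = 2.25 mm: the cube is present — its section is the full 29×24.5 rectangle (area 710.50 mm²); the r=12 cylinder at (4, 9.5) contributes a regular 32-gon of circumradius 12 (area = (32/2)·12.000²·sin(360°/32) = 449.49 mm²); the cylinder at (11, 9): section is a regular 32-gon, circumradius r=3.5 (area = (32/2)·3.500²·sin(360°/32) = 38.24 mm²); Taking the union: the regions partially overlap — summed areas 1198.23 mm² minus the doubly-counted overlap 335.71 mm² gives 862.52 mm² — area = 862.52 mm²; (whole slice rotated 80° about Z — lengths, areas and connectivity unchanged). Overall, the cross-section is a single solid region. Net area = 862.52 mm².

862.52 mm²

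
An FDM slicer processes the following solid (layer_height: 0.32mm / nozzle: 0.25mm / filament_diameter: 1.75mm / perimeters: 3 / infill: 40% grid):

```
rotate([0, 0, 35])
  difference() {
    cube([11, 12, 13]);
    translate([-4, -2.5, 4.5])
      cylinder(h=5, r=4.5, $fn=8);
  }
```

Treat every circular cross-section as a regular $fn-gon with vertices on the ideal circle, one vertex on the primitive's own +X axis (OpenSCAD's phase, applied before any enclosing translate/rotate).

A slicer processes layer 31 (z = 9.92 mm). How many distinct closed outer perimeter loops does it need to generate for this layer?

At z = 9.92 mm: the cube is present — its section is the full 11×12 rectangle; the cylinder at (-4, -2.5) is not intersected at this z (z outside [4.5, 9.5]); Taking the first minus the rest: none of the subtracted shapes is present at this height, so the 11×12 cube is unchanged — 1 connected region; (rotated 35° about Z; rotation is an isometry so areas/perimeters/island counts are preserved). The result has 1 disconnected region.

1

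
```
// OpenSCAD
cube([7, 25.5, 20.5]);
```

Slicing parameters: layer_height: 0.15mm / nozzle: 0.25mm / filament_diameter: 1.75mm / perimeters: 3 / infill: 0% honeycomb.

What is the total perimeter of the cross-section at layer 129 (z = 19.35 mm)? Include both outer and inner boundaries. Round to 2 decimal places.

At z = 19.35 mm: the 7×25.5 cube contributes its full rectangle (perimeter 65.00 mm). Overall, the cross-section is a single solid region. Total boundary length (outer) = 65.00 mm.

65.00 mm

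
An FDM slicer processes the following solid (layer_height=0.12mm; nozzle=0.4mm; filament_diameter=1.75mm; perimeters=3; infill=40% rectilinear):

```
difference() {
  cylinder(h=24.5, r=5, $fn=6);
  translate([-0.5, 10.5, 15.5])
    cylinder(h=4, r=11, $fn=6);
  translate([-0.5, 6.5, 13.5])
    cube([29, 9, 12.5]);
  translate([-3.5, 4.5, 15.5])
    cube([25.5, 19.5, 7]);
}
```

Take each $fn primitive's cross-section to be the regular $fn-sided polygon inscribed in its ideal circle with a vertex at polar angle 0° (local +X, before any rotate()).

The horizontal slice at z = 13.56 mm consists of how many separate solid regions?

1

At z = 13.56 mm: the r=5 cylinder gives a regular 6-gon of circumradius 5 (constant along its height); the cylinder at (-0.5, 10.5) is absent (z outside [15.5, 19.5]); the cube at (-0.5, 6.5) is present — its section is the full 29×9 rectangle; the cube at (-3.5, 4.5) is not intersected at this z (z outside [15.5, 22.5]); After the difference (first − rest): starting from the r=5 cylinder, the 29×9 cube at (-0.5, 6.5) misses the remaining region (no effect) — 1 connected region. The result has 1 disconnected region.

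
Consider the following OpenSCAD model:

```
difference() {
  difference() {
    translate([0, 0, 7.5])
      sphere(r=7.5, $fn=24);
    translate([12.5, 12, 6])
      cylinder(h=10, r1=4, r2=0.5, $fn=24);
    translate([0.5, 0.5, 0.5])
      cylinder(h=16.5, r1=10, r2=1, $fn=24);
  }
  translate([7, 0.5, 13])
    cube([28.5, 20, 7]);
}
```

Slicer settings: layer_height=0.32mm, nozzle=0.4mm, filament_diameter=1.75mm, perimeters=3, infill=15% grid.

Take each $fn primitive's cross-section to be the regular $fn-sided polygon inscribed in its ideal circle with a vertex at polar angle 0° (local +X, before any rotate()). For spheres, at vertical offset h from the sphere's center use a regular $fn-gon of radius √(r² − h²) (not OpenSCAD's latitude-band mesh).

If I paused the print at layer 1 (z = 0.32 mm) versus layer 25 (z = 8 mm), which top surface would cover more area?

Layer 1 (z = 0.32): the r=7.5 sphere slices to a regular 24-gon of circumradius 2.167 (√(r²−h²) with h=7.18 from center) (area = (24/2)·2.167²·sin(360°/24) = 14.59 mm²); the cone at (12.5, 12) does not reach this height (z outside [6, 16]); the cone at (0.5, 0.5) does not reach this height (z outside [0.5, 17]); Subtracting the remaining from the first: none of the subtracted shapes is present at this height, so the r=7.5 sphere is unchanged — area = 14.59 mm²; the cube at (7, 0.5) does not reach this height (z outside [13, 20]); After the difference (first − rest): none of the subtracted shapes is present at this height, so the result so far is unchanged — area = 14.59 mm². So its area = 14.59 mm². Layer 25 (z = 8): the r=7.5 sphere contributes a regular 24-gon of circumradius √(7.5²−0.5²) = 7.483 (area = (24/2)·7.483²·sin(360°/24) = 173.93 mm²); the cone at (12.5, 12): at t=0.200 of its height the radius interpolates to r₁+(r₂−r₁)t = 3.300, giving a regular 24-gon of that circumradius (area = (24/2)·3.300²·sin(360°/24) = 33.82 mm²); the cone at (0.5, 0.5) (r1=10→r2=1) has section circumradius 5.909 here — a regular 24-gon (area = (24/2)·5.909²·sin(360°/24) = 108.45 mm²); Subtracting the remaining from the first: starting from the r=7.5 sphere (173.93 mm²), the cone at (12.5, 12) misses the remaining region (no effect); the cone at (0.5, 0.5) lies wholly inside it (removes its full 108.45 mm² and its 37.02 mm outline becomes a hole wall) — area = 65.48 mm²; the cube at (7, 0.5) does not reach this height (z outside [13, 20]); Subtracting the remaining from the first: none of the subtracted shapes is present at this height, so the result so far is unchanged — area = 65.48 mm². So its area = 65.48 mm². Layer 25 is larger (65.48 vs 14.59 mm²).

layer 25 (z = 8 mm)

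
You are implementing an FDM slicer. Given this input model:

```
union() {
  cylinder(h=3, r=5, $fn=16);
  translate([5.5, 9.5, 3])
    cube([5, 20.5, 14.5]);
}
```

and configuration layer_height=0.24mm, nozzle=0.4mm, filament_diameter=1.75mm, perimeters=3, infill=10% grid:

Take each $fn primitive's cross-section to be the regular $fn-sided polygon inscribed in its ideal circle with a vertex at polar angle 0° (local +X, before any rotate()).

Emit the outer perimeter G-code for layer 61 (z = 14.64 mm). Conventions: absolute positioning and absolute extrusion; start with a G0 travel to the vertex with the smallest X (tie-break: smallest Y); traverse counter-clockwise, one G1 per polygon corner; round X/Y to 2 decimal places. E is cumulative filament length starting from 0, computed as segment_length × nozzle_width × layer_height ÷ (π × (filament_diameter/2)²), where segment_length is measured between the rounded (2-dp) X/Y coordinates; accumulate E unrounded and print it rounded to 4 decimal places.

At z = 14.64 mm: the cylinder is absent (z outside [0, 3]); the cube at (5.5, 9.5) (footprint 5×20.5) is included at this height; Taking the union: only the 5×20.5 cube at (5.5, 9.5) is present, so the union is just that shape — 1 connected region. The outline is a single polygon with 4 vertices. Extrusion per mm of travel: 0.4 × 0.24 / (π × 0.875²) = 0.039912. Accumulating E over each segment gives final E = 2.0355.

G0 X5.50 Y9.50 Z14.64
G1 X10.50 Y9.50 E0.1996
G1 X10.50 Y30.00 E1.0178
G1 X5.50 Y30.00 E1.2173
G1 X5.50 Y9.50 E2.0355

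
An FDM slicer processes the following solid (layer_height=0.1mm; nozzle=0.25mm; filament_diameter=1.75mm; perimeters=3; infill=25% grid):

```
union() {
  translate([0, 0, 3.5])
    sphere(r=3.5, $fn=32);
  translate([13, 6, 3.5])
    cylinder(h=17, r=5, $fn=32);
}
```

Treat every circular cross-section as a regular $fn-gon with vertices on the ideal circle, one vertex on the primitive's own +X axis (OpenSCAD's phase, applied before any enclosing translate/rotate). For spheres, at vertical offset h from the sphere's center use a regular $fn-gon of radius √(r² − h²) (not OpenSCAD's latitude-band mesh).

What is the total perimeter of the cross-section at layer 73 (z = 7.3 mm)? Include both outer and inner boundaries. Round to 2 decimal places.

At z = 7.3 mm: the sphere is not intersected at this z (|z−center|=3.800 > r=3.5); the r=5 cylinder at (13, 6) gives a regular 32-gon of circumradius 5 (constant along its height) (perimeter = 2·32·5.000·sin(180°/32) = 31.37 mm); Combining (union): only the r=5 cylinder at (13, 6) is present, so the union is just that shape — boundary = 31.37 mm. Overall, the cross-section is a single solid region. Total boundary length (outer) = 31.37 mm.

31.37 mm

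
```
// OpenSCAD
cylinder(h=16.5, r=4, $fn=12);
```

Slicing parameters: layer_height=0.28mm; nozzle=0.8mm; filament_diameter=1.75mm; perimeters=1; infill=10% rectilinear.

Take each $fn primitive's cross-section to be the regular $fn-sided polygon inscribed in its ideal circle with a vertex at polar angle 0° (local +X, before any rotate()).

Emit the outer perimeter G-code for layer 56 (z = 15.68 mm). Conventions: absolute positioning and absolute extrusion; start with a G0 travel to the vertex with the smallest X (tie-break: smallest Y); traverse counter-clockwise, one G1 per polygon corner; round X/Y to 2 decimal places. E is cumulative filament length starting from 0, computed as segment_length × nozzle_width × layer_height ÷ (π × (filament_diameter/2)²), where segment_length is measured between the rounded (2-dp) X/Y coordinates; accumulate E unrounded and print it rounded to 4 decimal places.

At z = 15.68 mm: the cylinder: section is a regular 12-gon, circumradius r=4. The outline is a single polygon with 12 vertices. Extrusion per mm of travel: 0.8 × 0.28 / (π × 0.875²) = 0.093128. Accumulating E over each segment gives final E = 2.3126.

G0 X-4.00 Y0.00 Z15.68
G1 X-3.46 Y-2.00 E0.1929
G1 X-2.00 Y-3.46 E0.3852
G1 X0.00 Y-4.00 E0.5781
G1 X2.00 Y-3.46 E0.7711
G1 X3.46 Y-2.00 E0.9634
G1 X4.00 Y0.00 E1.1563
G1 X3.46 Y2.00 E1.3492
G1 X2.00 Y3.46 E1.5415
G1 X0.00 Y4.00 E1.7344
G1 X-2.00 Y3.46 E1.9273
G1 X-3.46 Y2.00 E2.1196
G1 X-4.00 Y0.00 E2.3126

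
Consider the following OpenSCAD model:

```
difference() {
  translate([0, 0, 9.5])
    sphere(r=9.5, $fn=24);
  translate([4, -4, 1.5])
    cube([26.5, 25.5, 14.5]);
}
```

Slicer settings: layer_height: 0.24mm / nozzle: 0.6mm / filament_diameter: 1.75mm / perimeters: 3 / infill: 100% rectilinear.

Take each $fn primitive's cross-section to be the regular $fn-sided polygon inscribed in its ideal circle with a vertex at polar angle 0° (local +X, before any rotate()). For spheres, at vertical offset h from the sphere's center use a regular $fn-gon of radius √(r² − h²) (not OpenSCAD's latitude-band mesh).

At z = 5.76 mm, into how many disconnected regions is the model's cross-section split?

1

At z = 5.76 mm: the r=9.5 sphere contributes a regular 24-gon of circumradius √(9.5²−3.74²) = 8.733; the cube at (4, -4) (footprint 26.5×25.5) is included at this height; Subtracting the remaining from the first: starting from the r=9.5 sphere, the 26.5×25.5 cube at (4, -4) partially overlaps it — only the 43.21 mm² overlap (of its 675.75 mm²) is removed, clipping the outline — 1 connected region. The result has 1 disconnected region.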